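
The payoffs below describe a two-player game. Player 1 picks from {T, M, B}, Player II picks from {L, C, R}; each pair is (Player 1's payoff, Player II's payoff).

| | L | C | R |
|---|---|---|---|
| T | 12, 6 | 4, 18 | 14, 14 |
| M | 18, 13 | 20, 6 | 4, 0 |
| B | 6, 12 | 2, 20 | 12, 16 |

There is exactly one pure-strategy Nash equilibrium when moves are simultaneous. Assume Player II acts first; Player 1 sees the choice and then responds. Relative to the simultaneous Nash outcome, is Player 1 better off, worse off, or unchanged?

Player 1 best-responds to each possible Player II move:
- L → Player 1 plays M (best of 12, 18, 6); Player II gets 13.
- C → Player 1 plays M (best of 4, 20, 2); Player II gets 6.
- R → Player 1 plays T (best of 14, 4, 12); Player II gets 14.
Among 13, 6, 14, the best is 14 at R. Subgame-perfect outcome: (T, R) with payoffs (14, 14).
For the simultaneous game, intersect best replies.
Player 1's best replies: L→M; C→M; R→T.
Player II's best replies: T→C; M→L; B→C.
The unique mutual best reply is (M, L), giving (18, 13).
Player 1 earns 14 sequentially versus 18 at the Nash outcome: worse off.

worse off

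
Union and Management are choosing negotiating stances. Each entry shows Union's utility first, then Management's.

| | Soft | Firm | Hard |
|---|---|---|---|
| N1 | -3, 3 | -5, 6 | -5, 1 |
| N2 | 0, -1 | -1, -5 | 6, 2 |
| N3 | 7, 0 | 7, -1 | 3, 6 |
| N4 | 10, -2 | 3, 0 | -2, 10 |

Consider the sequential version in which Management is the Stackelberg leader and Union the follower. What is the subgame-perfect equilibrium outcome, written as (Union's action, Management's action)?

(N2, Hard)

Work backward from Union's decision.
- Soft → Union plays N4 (best of -3, 0, 7, 10); Management gets -2.
- Firm → Union plays N3 (best of -5, -1, 7, 3); Management gets -1.
- Hard → Union plays N2 (best of -5, 6, 3, -2); Management gets 2.
Among -2, -1, 2, the best is 2 at Hard. Subgame-perfect outcome: (N2, Hard) with payoffs (6, 2).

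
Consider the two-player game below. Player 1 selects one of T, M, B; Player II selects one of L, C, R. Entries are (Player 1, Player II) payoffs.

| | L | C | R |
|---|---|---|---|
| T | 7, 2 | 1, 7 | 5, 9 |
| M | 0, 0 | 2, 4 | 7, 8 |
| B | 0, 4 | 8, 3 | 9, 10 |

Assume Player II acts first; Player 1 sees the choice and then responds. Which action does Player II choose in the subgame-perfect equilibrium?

Work backward from Player 1's decision.
- L: BR = T, leader payoff 2.
- C: BR = B, leader payoff 3.
- R: BR = B, leader payoff 10.
Player II's induced payoffs are 2, 3, 10, so Player II commits to R. Subgame-perfect outcome: (B, R) with payoffs (9, 10).

R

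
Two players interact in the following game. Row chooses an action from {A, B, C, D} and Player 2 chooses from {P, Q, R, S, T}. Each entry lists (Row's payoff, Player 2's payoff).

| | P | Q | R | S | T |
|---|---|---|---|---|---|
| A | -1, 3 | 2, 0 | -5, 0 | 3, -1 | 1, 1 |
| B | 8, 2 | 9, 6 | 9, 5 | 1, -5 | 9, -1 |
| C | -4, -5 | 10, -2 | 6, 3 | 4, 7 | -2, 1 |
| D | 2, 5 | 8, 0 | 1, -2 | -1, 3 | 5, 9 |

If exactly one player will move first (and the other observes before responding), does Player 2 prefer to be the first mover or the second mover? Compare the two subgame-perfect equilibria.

If Row leads: Player 2's best replies are A→P, B→Q, C→S, D→T; Row's induced payoffs -1, 9, 4, 5; outcome (B, Q), payoffs (9, 6).
If Player 2 leads: Row's best replies are P→B, Q→C, R→B, S→C, T→B; Player 2's induced payoffs 2, -2, 5, 7, -1; outcome (C, S), payoffs (4, 7).
Player 2 gets 7 moving first and 6 moving second, so Player 2 prefers to move first.

first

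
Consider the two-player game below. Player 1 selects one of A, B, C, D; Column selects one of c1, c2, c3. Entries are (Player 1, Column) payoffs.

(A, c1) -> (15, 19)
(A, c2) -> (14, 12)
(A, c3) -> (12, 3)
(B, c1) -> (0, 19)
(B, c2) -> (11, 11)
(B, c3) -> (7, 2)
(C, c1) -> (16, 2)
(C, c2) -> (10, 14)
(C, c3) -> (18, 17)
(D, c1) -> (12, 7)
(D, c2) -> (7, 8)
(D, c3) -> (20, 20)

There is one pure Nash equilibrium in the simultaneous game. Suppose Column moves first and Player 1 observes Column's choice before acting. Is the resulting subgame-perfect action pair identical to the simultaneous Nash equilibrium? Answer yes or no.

yes

Solve by backward induction (Column leads).
- c1: BR = C, leader payoff 2.
- c2: BR = A, leader payoff 12.
- c3: BR = D, leader payoff 20.
Among 2, 12, 20, the best is 20 at c3. Subgame-perfect outcome: (D, c3) with payoffs (20, 20).
Now find the simultaneous Nash equilibrium.
Player 1's best replies: c1→C; c2→A; c3→D.
Column's best replies: A→c1; B→c1; C→c3; D→c3.
Only (D, c3) has each player best-responding; Nash payoffs (20, 20).
Sequential outcome (D, c3) coincides with the Nash profile (D, c3).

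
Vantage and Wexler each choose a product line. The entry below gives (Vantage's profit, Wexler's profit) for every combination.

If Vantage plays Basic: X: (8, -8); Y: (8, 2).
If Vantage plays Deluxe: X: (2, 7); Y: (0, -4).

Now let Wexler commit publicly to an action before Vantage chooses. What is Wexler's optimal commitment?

Y

Vantage best-responds to each possible Wexler move:
- X: Vantage compares 8, 2 and picks Basic; Wexler would get -8.
- Y: Vantage compares 8, 0 and picks Basic; Wexler would get 2.
Wexler's induced payoffs are -8, 2, so Wexler commits to Y. Subgame-perfect outcome: (Basic, Y) with payoffs (8, 2).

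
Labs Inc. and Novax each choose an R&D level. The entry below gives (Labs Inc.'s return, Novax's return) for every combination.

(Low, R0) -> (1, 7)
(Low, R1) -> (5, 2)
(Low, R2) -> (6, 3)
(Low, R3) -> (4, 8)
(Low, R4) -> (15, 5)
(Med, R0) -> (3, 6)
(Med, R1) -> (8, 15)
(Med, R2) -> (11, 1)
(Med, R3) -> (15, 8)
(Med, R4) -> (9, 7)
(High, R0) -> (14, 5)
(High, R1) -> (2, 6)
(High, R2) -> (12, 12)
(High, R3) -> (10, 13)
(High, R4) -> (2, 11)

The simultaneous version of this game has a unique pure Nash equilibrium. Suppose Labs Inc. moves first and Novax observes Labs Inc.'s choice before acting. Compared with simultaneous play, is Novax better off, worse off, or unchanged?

worse off

Solve by backward induction (Labs Inc. leads).
- Low: Novax compares 7, 2, 3, 8, 5 and picks R3; Labs Inc. would get 4.
- Med: Novax compares 6, 15, 1, 8, 7 and picks R1; Labs Inc. would get 8.
- High: Novax compares 5, 6, 12, 13, 11 and picks R3; Labs Inc. would get 10.
Maximizing over 4, 8, 10, Labs Inc. chooses High. Subgame-perfect outcome: (High, R3) with payoffs (10, 13).
Under simultaneous play:
Labs Inc.'s best replies: R0→High; R1→Med; R2→High; R3→Med; R4→Low.
Novax's best replies: Low→R3; Med→R1; High→R3.
The unique mutual best reply is (Med, R1), giving (8, 15).
Novax earns 13 sequentially versus 15 at the Nash outcome: worse off.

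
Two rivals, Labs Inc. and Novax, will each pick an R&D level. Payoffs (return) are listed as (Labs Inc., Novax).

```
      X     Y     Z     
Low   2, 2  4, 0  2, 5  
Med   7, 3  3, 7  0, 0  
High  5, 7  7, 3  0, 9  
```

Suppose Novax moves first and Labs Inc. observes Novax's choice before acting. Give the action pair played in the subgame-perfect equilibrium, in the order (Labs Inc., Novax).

Backward induction with Novax moving first.
- X → Labs Inc. plays Med (best of 2, 7, 5); Novax gets 3.
- Y → Labs Inc. plays High (best of 4, 3, 7); Novax gets 3.
- Z → Labs Inc. plays Low (best of 2, 0, 0); Novax gets 5.
Novax's induced payoffs are 3, 3, 5, so Novax commits to Z. Subgame-perfect outcome: (Low, Z) with payoffs (2, 5).

(Low, Z)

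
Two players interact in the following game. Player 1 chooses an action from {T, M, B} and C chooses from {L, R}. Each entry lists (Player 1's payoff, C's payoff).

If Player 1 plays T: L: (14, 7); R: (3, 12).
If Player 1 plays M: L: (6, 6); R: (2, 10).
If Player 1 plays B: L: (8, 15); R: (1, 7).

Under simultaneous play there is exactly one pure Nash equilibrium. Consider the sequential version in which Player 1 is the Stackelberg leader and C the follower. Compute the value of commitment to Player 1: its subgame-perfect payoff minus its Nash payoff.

C best-responds to each possible Player 1 move:
- T → C plays R (best of 7, 12); Player 1 gets 3.
- M → C plays R (best of 6, 10); Player 1 gets 2.
- B → C plays L (best of 15, 7); Player 1 gets 8.
Player 1's induced payoffs are 3, 2, 8, so Player 1 commits to B. Subgame-perfect outcome: (B, L) with payoffs (8, 15).
Now find the simultaneous Nash equilibrium.
Player 1's best replies: L→T; R→T.
C's best replies: T→R; M→R; B→L.
Only (T, R) has each player best-responding; Nash payoffs (3, 12).
Player 1's commitment gain: 8 − 3 = 5.

5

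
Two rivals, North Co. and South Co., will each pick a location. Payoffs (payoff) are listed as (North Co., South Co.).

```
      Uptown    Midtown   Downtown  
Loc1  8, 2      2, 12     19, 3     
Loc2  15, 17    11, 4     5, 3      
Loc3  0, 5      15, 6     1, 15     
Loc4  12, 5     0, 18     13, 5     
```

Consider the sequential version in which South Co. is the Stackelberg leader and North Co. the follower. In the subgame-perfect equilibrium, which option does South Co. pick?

Uptown

Backward induction with South Co. moving first.
- Uptown: BR = Loc2, leader payoff 17.
- Midtown: BR = Loc3, leader payoff 6.
- Downtown: BR = Loc1, leader payoff 3.
Among 17, 6, 3, the best is 17 at Uptown. Subgame-perfect outcome: (Loc2, Uptown) with payoffs (15, 17).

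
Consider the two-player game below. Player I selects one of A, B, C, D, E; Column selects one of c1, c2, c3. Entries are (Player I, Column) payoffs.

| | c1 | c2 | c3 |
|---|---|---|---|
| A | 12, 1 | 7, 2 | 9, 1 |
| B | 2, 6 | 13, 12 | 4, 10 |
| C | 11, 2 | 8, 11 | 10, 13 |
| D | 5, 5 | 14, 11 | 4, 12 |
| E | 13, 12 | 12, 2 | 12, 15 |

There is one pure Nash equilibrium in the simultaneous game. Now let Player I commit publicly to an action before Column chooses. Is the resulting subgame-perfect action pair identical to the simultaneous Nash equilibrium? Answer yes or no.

no

Backward induction with Player I moving first.
- A: Column compares 1, 2, 1 and picks c2; Player I would get 7.
- B: Column compares 6, 12, 10 and picks c2; Player I would get 13.
- C: Column compares 2, 11, 13 and picks c3; Player I would get 10.
- D: Column compares 5, 11, 12 and picks c3; Player I would get 4.
- E: Column compares 12, 2, 15 and picks c3; Player I would get 12.
Player I's induced payoffs are 7, 13, 10, 4, 12, so Player I commits to B. Subgame-perfect outcome: (B, c2) with payoffs (13, 12).
Under simultaneous play:
Player I's best replies: c1→E; c2→D; c3→E.
Column's best replies: A→c2; B→c2; C→c3; D→c3; E→c3.
Only (E, c3) has each player best-responding; Nash payoffs (12, 15).
Sequential outcome (B, c2) differs from the Nash profile (E, c3).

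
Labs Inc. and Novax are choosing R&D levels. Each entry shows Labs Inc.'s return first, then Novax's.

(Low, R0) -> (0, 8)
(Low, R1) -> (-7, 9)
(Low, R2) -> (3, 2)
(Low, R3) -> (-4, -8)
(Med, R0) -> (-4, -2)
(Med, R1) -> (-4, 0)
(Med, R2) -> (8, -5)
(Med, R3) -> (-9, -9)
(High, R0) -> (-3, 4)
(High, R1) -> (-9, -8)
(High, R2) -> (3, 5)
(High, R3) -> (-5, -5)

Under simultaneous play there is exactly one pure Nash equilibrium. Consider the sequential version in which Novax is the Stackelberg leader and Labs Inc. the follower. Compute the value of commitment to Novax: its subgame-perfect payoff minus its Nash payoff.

Backward induction with Novax moving first.
- R0: Labs Inc. compares 0, -4, -3 and picks Low; Novax would get 8.
- R1: Labs Inc. compares -7, -4, -9 and picks Med; Novax would get 0.
- R2: Labs Inc. compares 3, 8, 3 and picks Med; Novax would get -5.
- R3: Labs Inc. compares -4, -9, -5 and picks Low; Novax would get -8.
Among 8, 0, -5, -8, the best is 8 at R0. Subgame-perfect outcome: (Low, R0) with payoffs (0, 8).
Under simultaneous play:
Labs Inc.'s best replies: R0→Low; R1→Med; R2→Med; R3→Low.
Novax's best replies: Low→R1; Med→R1; High→R2.
The unique mutual best reply is (Med, R1), giving (-4, 0).
Novax's commitment gain: 8 − 0 = 8.

8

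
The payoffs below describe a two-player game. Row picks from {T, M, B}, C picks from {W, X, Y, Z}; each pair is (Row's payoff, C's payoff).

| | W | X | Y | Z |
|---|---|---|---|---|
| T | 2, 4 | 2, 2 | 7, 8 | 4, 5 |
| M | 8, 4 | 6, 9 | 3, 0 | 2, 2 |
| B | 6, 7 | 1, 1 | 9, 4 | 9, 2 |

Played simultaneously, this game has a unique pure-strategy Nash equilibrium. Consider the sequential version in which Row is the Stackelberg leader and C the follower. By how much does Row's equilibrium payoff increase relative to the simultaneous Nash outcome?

C best-responds to each possible Row move:
- T → C plays Y (best of 4, 2, 8, 5); Row gets 7.
- M → C plays X (best of 4, 9, 0, 2); Row gets 6.
- B → C plays W (best of 7, 1, 4, 2); Row gets 6.
Among 7, 6, 6, the best is 7 at T. Subgame-perfect outcome: (T, Y) with payoffs (7, 8).
For the simultaneous game, intersect best replies.
Row's best replies: W→M; X→M; Y→B; Z→B.
C's best replies: T→Y; M→X; B→W.
The unique mutual best reply is (M, X), giving (6, 9).
Row's commitment gain: 7 − 6 = 1.

1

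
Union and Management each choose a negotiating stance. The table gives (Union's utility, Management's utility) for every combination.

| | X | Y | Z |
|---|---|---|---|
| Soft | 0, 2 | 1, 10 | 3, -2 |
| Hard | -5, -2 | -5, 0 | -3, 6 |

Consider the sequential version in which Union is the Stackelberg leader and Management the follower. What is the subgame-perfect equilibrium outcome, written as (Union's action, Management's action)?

(Soft, Y)

Work backward from Management's decision.
- Soft → Management plays Y (best of 2, 10, -2); Union gets 1.
- Hard → Management plays Z (best of -2, 0, 6); Union gets -3.
Maximizing over 1, -3, Union chooses Soft. Subgame-perfect outcome: (Soft, Y) with payoffs (1, 10).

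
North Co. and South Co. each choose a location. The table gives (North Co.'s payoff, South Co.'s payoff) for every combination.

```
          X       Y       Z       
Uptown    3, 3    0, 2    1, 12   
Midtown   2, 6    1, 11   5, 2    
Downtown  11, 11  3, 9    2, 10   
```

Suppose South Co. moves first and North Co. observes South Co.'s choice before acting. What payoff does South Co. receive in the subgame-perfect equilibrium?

11

Work backward from North Co.'s decision.
- X → North Co. plays Downtown (best of 3, 2, 11); South Co. gets 11.
- Y → North Co. plays Downtown (best of 0, 1, 3); South Co. gets 9.
- Z → North Co. plays Midtown (best of 1, 5, 2); South Co. gets 2.
South Co.'s induced payoffs are 11, 9, 2, so South Co. commits to X. Subgame-perfect outcome: (Downtown, X) with payoffs (11, 11).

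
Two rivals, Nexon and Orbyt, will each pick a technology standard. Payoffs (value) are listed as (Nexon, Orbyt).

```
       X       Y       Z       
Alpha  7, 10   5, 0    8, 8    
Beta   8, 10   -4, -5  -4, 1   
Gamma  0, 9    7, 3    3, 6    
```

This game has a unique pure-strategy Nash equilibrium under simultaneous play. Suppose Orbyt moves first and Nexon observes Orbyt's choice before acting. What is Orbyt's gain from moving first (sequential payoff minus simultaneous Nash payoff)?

Work backward from Nexon's decision.
- X → Nexon plays Beta (best of 7, 8, 0); Orbyt gets 10.
- Y → Nexon plays Gamma (best of 5, -4, 7); Orbyt gets 3.
- Z → Nexon plays Alpha (best of 8, -4, 3); Orbyt gets 8.
Among 10, 3, 8, the best is 10 at X. Subgame-perfect outcome: (Beta, X) with payoffs (8, 10).
Under simultaneous play:
Nexon's best replies: X→Beta; Y→Gamma; Z→Alpha.
Orbyt's best replies: Alpha→X; Beta→X; Gamma→X.
The unique mutual best reply is (Beta, X), giving (8, 10).
Orbyt's commitment gain: 10 − 10 = 0.

0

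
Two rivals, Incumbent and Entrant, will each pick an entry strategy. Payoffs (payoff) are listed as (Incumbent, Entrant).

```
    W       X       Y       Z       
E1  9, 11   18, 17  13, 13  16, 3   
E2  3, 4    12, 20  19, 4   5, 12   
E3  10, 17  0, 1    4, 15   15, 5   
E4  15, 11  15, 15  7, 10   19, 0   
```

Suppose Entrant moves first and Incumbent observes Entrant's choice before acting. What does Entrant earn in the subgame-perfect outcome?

17

Work backward from Incumbent's decision.
- W: BR = E4, leader payoff 11.
- X: BR = E1, leader payoff 17.
- Y: BR = E2, leader payoff 4.
- Z: BR = E4, leader payoff 0.
Maximizing over 11, 17, 4, 0, Entrant chooses X. Subgame-perfect outcome: (E1, X) with payoffs (18, 17).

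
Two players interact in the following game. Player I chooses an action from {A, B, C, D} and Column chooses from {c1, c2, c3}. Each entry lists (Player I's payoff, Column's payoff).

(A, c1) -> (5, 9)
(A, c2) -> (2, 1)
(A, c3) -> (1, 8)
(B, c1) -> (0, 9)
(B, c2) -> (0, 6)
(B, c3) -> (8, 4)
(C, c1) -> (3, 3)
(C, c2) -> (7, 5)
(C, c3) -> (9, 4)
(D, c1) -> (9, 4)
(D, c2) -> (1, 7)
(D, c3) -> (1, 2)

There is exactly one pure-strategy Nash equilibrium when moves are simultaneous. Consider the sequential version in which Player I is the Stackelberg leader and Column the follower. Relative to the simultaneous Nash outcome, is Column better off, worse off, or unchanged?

Backward induction with Player I moving first.
- A: BR = c1, leader payoff 5.
- B: BR = c1, leader payoff 0.
- C: BR = c2, leader payoff 7.
- D: BR = c2, leader payoff 1.
Among 5, 0, 7, 1, the best is 7 at C. Subgame-perfect outcome: (C, c2) with payoffs (7, 5).
Now find the simultaneous Nash equilibrium.
Player I's best replies: c1→D; c2→C; c3→C.
Column's best replies: A→c1; B→c1; C→c2; D→c2.
Only (C, c2) has each player best-responding; Nash payoffs (7, 5).
Column earns 5 sequentially versus 5 at the Nash outcome: unchanged.

unchanged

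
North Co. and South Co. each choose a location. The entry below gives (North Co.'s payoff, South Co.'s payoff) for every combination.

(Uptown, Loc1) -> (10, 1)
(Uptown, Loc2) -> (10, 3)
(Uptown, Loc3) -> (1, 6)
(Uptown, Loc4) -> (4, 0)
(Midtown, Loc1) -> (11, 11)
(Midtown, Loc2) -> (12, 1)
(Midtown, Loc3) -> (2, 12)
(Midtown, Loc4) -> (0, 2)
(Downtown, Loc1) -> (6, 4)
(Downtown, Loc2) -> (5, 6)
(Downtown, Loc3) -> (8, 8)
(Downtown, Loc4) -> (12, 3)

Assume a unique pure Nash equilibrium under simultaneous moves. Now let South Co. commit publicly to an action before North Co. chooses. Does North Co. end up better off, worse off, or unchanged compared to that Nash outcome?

Work backward from North Co.'s decision.
- Loc1: North Co. compares 10, 11, 6 and picks Midtown; South Co. would get 11.
- Loc2: North Co. compares 10, 12, 5 and picks Midtown; South Co. would get 1.
- Loc3: North Co. compares 1, 2, 8 and picks Downtown; South Co. would get 8.
- Loc4: North Co. compares 4, 0, 12 and picks Downtown; South Co. would get 3.
Among 11, 1, 8, 3, the best is 11 at Loc1. Subgame-perfect outcome: (Midtown, Loc1) with payoffs (11, 11).
Now find the simultaneous Nash equilibrium.
North Co.'s best replies: Loc1→Midtown; Loc2→Midtown; Loc3→Downtown; Loc4→Downtown.
South Co.'s best replies: Uptown→Loc3; Midtown→Loc3; Downtown→Loc3.
Only (Downtown, Loc3) has each player best-responding; Nash payoffs (8, 8).
North Co. earns 11 sequentially versus 8 at the Nash outcome: better off.

better off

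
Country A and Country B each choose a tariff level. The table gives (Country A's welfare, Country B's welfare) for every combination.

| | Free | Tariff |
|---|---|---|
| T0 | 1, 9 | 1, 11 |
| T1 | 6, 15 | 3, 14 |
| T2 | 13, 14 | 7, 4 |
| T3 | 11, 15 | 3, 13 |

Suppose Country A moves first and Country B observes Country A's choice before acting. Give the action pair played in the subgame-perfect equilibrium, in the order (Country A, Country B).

Work backward from Country B's decision.
- T0: BR = Tariff, leader payoff 1.
- T1: BR = Free, leader payoff 6.
- T2: BR = Free, leader payoff 13.
- T3: BR = Free, leader payoff 11.
Among 1, 6, 13, 11, the best is 13 at T2. Subgame-perfect outcome: (T2, Free) with payoffs (13, 14).

(T2, Free)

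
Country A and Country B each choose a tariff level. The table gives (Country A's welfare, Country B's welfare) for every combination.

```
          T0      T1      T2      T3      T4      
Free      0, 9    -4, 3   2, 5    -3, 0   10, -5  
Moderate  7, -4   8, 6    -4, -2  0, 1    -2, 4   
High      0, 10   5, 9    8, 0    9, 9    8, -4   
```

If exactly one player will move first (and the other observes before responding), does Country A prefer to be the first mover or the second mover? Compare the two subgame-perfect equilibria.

If Country A leads: Country B's best replies are Free→T0, Moderate→T1, High→T0; Country A's induced payoffs 0, 8, 0; outcome (Moderate, T1), payoffs (8, 6).
If Country B leads: Country A's best replies are T0→Moderate, T1→Moderate, T2→High, T3→High, T4→Free; Country B's induced payoffs -4, 6, 0, 9, -5; outcome (High, T3), payoffs (9, 9).
Country A gets 8 moving first and 9 moving second, so Country A prefers to move second.

second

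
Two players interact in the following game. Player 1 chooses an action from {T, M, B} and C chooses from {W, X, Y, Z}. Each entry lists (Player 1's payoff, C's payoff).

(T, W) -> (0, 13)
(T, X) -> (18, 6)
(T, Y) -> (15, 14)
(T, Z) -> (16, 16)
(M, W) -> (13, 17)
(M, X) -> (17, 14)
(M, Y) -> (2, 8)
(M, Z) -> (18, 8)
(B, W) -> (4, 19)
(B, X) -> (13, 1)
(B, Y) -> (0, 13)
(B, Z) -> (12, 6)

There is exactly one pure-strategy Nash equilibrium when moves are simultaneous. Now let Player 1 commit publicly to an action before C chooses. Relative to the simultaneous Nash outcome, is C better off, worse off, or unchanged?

worse off

C best-responds to each possible Player 1 move:
- T: BR = Z, leader payoff 16.
- M: BR = W, leader payoff 13.
- B: BR = W, leader payoff 4.
Player 1's induced payoffs are 16, 13, 4, so Player 1 commits to T. Subgame-perfect outcome: (T, Z) with payoffs (16, 16).
Under simultaneous play:
Player 1's best replies: W→M; X→T; Y→T; Z→M.
C's best replies: T→Z; M→W; B→W.
Only (M, W) has each player best-responding; Nash payoffs (13, 17).
C earns 16 sequentially versus 17 at the Nash outcome: worse off.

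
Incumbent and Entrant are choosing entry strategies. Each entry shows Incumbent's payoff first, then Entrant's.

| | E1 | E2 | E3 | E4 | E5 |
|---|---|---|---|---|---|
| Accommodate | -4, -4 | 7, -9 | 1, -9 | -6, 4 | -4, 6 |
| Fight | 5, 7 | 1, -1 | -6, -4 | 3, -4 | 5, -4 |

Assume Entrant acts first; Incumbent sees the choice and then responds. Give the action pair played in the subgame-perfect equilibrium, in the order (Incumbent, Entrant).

(Fight, E1)

Incumbent best-responds to each possible Entrant move:
- E1: BR = Fight, leader payoff 7.
- E2: BR = Accommodate, leader payoff -9.
- E3: BR = Accommodate, leader payoff -9.
- E4: BR = Fight, leader payoff -4.
- E5: BR = Fight, leader payoff -4.
Maximizing over 7, -9, -9, -4, -4, Entrant chooses E1. Subgame-perfect outcome: (Fight, E1) with payoffs (5, 7).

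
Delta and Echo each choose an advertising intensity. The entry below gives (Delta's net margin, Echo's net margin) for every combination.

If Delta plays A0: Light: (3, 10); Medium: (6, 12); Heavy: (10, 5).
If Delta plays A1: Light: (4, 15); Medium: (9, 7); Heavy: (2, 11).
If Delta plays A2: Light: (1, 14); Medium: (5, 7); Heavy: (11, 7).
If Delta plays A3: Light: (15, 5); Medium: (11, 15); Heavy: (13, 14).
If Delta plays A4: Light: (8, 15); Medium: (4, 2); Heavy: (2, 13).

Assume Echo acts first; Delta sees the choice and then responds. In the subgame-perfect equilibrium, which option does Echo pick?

Work backward from Delta's decision.
- Light → Delta plays A3 (best of 3, 4, 1, 15, 8); Echo gets 5.
- Medium → Delta plays A3 (best of 6, 9, 5, 11, 4); Echo gets 15.
- Heavy → Delta plays A3 (best of 10, 2, 11, 13, 2); Echo gets 14.
Maximizing over 5, 15, 14, Echo chooses Medium. Subgame-perfect outcome: (A3, Medium) with payoffs (11, 15).

Medium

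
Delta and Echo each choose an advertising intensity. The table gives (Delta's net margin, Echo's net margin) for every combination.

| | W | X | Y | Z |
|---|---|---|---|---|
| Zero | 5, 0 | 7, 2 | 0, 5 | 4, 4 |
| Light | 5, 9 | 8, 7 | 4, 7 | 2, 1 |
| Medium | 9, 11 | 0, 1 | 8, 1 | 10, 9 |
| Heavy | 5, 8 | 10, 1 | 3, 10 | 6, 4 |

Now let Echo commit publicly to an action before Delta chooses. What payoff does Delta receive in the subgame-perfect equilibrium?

Work backward from Delta's decision.
- W: BR = Medium, leader payoff 11.
- X: BR = Heavy, leader payoff 1.
- Y: BR = Medium, leader payoff 1.
- Z: BR = Medium, leader payoff 9.
Echo's induced payoffs are 11, 1, 1, 9, so Echo commits to W. Subgame-perfect outcome: (Medium, W) with payoffs (9, 11).

9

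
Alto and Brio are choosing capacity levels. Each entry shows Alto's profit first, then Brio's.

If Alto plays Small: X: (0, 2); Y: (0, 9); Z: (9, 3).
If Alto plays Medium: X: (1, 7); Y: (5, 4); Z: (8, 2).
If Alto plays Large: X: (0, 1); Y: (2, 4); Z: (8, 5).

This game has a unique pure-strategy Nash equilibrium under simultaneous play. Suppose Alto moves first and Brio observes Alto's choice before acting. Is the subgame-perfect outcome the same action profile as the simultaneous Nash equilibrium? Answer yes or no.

Brio best-responds to each possible Alto move:
- Small: Brio compares 2, 9, 3 and picks Y; Alto would get 0.
- Medium: Brio compares 7, 4, 2 and picks X; Alto would get 1.
- Large: Brio compares 1, 4, 5 and picks Z; Alto would get 8.
Among 0, 1, 8, the best is 8 at Large. Subgame-perfect outcome: (Large, Z) with payoffs (8, 5).
Under simultaneous play:
Alto's best replies: X→Medium; Y→Medium; Z→Small.
Brio's best replies: Small→Y; Medium→X; Large→Z.
The unique mutual best reply is (Medium, X), giving (1, 7).
Sequential outcome (Large, Z) differs from the Nash profile (Medium, X).

no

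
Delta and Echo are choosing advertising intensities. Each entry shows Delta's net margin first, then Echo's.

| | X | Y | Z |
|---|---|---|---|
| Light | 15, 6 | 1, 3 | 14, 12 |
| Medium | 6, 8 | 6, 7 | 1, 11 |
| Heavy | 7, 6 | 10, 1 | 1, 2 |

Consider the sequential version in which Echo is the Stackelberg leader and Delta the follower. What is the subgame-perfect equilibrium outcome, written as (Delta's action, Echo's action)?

Work backward from Delta's decision.
- X → Delta plays Light (best of 15, 6, 7); Echo gets 6.
- Y → Delta plays Heavy (best of 1, 6, 10); Echo gets 1.
- Z → Delta plays Light (best of 14, 1, 1); Echo gets 12.
Among 6, 1, 12, the best is 12 at Z. Subgame-perfect outcome: (Light, Z) with payoffs (14, 12).

(Light, Z)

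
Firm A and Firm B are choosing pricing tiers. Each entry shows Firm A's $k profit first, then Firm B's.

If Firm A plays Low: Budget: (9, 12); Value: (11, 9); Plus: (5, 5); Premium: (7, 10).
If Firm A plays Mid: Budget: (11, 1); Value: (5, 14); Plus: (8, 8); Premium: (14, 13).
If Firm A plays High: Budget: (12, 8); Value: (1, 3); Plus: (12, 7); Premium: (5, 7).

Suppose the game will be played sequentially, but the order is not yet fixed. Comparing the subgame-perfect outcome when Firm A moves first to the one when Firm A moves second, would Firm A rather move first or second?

second

If Firm A leads: Firm B's best replies are Low→Budget, Mid→Value, High→Budget; Firm A's induced payoffs 9, 5, 12; outcome (High, Budget), payoffs (12, 8).
If Firm B leads: Firm A's best replies are Budget→High, Value→Low, Plus→High, Premium→Mid; Firm B's induced payoffs 8, 9, 7, 13; outcome (Mid, Premium), payoffs (14, 13).
Firm A gets 12 moving first and 14 moving second, so Firm A prefers to move second.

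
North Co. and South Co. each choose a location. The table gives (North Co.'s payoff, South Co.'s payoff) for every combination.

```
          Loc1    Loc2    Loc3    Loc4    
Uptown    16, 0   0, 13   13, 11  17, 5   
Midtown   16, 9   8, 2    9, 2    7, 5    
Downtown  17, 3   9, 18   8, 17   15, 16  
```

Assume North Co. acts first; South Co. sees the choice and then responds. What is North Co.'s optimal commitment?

Midtown

South Co. best-responds to each possible North Co. move:
- Uptown: South Co. compares 0, 13, 11, 5 and picks Loc2; North Co. would get 0.
- Midtown: South Co. compares 9, 2, 2, 5 and picks Loc1; North Co. would get 16.
- Downtown: South Co. compares 3, 18, 17, 16 and picks Loc2; North Co. would get 9.
Among 0, 16, 9, the best is 16 at Midtown. Subgame-perfect outcome: (Midtown, Loc1) with payoffs (16, 9).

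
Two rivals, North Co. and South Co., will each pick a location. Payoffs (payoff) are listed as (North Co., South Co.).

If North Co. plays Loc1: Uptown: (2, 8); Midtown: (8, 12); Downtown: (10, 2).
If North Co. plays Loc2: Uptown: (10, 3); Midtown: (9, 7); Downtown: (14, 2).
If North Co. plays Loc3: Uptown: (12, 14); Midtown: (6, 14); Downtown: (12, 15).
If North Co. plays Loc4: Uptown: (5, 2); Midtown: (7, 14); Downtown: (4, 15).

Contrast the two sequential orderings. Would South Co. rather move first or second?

second

If North Co. leads: South Co.'s best replies are Loc1→Midtown, Loc2→Midtown, Loc3→Downtown, Loc4→Downtown; North Co.'s induced payoffs 8, 9, 12, 4; outcome (Loc3, Downtown), payoffs (12, 15).
If South Co. leads: North Co.'s best replies are Uptown→Loc3, Midtown→Loc2, Downtown→Loc2; South Co.'s induced payoffs 14, 7, 2; outcome (Loc3, Uptown), payoffs (12, 14).
South Co. gets 14 moving first and 15 moving second, so South Co. prefers to move second.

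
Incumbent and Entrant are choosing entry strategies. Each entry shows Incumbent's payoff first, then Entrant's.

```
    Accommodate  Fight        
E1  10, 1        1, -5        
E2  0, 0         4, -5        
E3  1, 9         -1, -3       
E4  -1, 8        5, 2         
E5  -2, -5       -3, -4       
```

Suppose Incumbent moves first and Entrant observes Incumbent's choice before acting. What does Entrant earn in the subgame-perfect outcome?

Solve by backward induction (Incumbent leads).
- E1 → Entrant plays Accommodate (best of 1, -5); Incumbent gets 10.
- E2 → Entrant plays Accommodate (best of 0, -5); Incumbent gets 0.
- E3 → Entrant plays Accommodate (best of 9, -3); Incumbent gets 1.
- E4 → Entrant plays Accommodate (best of 8, 2); Incumbent gets -1.
- E5 → Entrant plays Fight (best of -5, -4); Incumbent gets -3.
Among 10, 0, 1, -1, -3, the best is 10 at E1. Subgame-perfect outcome: (E1, Accommodate) with payoffs (10, 1).

1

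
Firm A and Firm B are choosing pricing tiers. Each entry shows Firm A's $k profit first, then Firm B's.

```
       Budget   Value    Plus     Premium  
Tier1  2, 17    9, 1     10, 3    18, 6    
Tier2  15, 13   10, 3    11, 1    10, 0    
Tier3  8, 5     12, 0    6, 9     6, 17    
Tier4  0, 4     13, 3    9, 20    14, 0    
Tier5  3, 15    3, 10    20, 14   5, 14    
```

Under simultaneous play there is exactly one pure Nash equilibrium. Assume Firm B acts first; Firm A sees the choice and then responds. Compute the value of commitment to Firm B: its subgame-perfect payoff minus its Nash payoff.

Solve by backward induction (Firm B leads).
- Budget: Firm A compares 2, 15, 8, 0, 3 and picks Tier2; Firm B would get 13.
- Value: Firm A compares 9, 10, 12, 13, 3 and picks Tier4; Firm B would get 3.
- Plus: Firm A compares 10, 11, 6, 9, 20 and picks Tier5; Firm B would get 14.
- Premium: Firm A compares 18, 10, 6, 14, 5 and picks Tier1; Firm B would get 6.
Maximizing over 13, 3, 14, 6, Firm B chooses Plus. Subgame-perfect outcome: (Tier5, Plus) with payoffs (20, 14).
For the simultaneous game, intersect best replies.
Firm A's best replies: Budget→Tier2; Value→Tier4; Plus→Tier5; Premium→Tier1.
Firm B's best replies: Tier1→Budget; Tier2→Budget; Tier3→Premium; Tier4→Plus; Tier5→Budget.
The unique mutual best reply is (Tier2, Budget), giving (15, 13).
Firm B's commitment gain: 14 − 13 = 1.

1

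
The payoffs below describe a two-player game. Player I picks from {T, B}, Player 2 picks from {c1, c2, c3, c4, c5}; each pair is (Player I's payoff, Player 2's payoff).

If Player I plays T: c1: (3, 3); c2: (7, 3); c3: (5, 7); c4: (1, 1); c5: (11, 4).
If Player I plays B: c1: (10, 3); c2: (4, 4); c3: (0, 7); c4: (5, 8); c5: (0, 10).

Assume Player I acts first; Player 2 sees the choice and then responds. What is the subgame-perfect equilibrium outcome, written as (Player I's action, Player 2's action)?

(T, c3)

Solve by backward induction (Player I leads).
- T → Player 2 plays c3 (best of 3, 3, 7, 1, 4); Player I gets 5.
- B → Player 2 plays c5 (best of 3, 4, 7, 8, 10); Player I gets 0.
Player I's induced payoffs are 5, 0, so Player I commits to T. Subgame-perfect outcome: (T, c3) with payoffs (5, 7).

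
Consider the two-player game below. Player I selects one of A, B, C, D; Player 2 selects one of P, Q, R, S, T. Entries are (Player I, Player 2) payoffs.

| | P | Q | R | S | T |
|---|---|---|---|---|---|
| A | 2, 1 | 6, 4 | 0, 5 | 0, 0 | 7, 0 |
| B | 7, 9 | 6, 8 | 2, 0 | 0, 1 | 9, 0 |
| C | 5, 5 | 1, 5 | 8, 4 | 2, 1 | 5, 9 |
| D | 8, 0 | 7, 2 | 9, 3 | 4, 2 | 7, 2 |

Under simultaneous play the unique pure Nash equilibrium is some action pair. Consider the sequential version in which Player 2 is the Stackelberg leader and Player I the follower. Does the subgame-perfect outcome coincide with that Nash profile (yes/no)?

yes

Work backward from Player I's decision.
- P: Player I compares 2, 7, 5, 8 and picks D; Player 2 would get 0.
- Q: Player I compares 6, 6, 1, 7 and picks D; Player 2 would get 2.
- R: Player I compares 0, 2, 8, 9 and picks D; Player 2 would get 3.
- S: Player I compares 0, 0, 2, 4 and picks D; Player 2 would get 2.
- T: Player I compares 7, 9, 5, 7 and picks B; Player 2 would get 0.
Player 2's induced payoffs are 0, 2, 3, 2, 0, so Player 2 commits to R. Subgame-perfect outcome: (D, R) with payoffs (9, 3).
For the simultaneous game, intersect best replies.
Player I's best replies: P→D; Q→D; R→D; S→D; T→B.
Player 2's best replies: A→R; B→P; C→T; D→R.
Only (D, R) has each player best-responding; Nash payoffs (9, 3).
Sequential outcome (D, R) coincides with the Nash profile (D, R).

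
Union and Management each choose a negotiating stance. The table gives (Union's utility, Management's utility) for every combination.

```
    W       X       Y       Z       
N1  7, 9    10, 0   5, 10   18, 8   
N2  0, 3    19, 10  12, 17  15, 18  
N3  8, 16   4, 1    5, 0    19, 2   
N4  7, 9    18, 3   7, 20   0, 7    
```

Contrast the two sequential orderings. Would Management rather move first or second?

If Union leads: Management's best replies are N1→Y, N2→Z, N3→W, N4→Y; Union's induced payoffs 5, 15, 8, 7; outcome (N2, Z), payoffs (15, 18).
If Management leads: Union's best replies are W→N3, X→N2, Y→N2, Z→N3; Management's induced payoffs 16, 10, 17, 2; outcome (N2, Y), payoffs (12, 17).
Management gets 17 moving first and 18 moving second, so Management prefers to move second.

second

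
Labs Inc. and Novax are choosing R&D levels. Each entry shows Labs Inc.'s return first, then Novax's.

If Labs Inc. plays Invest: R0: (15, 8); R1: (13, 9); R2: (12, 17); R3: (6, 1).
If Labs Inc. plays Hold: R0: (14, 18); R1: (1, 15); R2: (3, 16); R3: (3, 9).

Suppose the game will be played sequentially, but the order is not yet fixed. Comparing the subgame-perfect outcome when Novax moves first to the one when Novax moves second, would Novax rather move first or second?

If Labs Inc. leads: Novax's best replies are Invest→R2, Hold→R0; Labs Inc.'s induced payoffs 12, 14; outcome (Hold, R0), payoffs (14, 18).
If Novax leads: Labs Inc.'s best replies are R0→Invest, R1→Invest, R2→Invest, R3→Invest; Novax's induced payoffs 8, 9, 17, 1; outcome (Invest, R2), payoffs (12, 17).
Novax gets 17 moving first and 18 moving second, so Novax prefers to move second.

second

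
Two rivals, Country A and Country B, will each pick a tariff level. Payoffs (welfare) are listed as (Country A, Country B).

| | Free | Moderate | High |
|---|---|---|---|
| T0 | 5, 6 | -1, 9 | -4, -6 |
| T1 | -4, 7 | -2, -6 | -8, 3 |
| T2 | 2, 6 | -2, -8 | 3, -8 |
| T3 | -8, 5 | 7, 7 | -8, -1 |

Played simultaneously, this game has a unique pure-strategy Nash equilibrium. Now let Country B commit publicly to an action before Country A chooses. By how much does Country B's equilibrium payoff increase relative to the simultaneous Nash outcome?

Solve by backward induction (Country B leads).
- Free → Country A plays T0 (best of 5, -4, 2, -8); Country B gets 6.
- Moderate → Country A plays T3 (best of -1, -2, -2, 7); Country B gets 7.
- High → Country A plays T2 (best of -4, -8, 3, -8); Country B gets -8.
Among 6, 7, -8, the best is 7 at Moderate. Subgame-perfect outcome: (T3, Moderate) with payoffs (7, 7).
For the simultaneous game, intersect best replies.
Country A's best replies: Free→T0; Moderate→T3; High→T2.
Country B's best replies: T0→Moderate; T1→Free; T2→Free; T3→Moderate.
The unique mutual best reply is (T3, Moderate), giving (7, 7).
Country B's commitment gain: 7 − 7 = 0.

0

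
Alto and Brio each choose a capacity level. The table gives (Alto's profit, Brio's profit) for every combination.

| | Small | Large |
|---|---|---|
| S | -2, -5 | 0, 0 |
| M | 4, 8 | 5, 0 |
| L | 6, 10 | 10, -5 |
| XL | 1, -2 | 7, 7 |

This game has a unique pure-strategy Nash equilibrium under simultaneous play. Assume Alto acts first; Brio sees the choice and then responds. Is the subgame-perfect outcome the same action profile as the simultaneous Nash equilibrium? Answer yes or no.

Solve by backward induction (Alto leads).
- S: Brio compares -5, 0 and picks Large; Alto would get 0.
- M: Brio compares 8, 0 and picks Small; Alto would get 4.
- L: Brio compares 10, -5 and picks Small; Alto would get 6.
- XL: Brio compares -2, 7 and picks Large; Alto would get 7.
Among 0, 4, 6, 7, the best is 7 at XL. Subgame-perfect outcome: (XL, Large) with payoffs (7, 7).
For the simultaneous game, intersect best replies.
Alto's best replies: Small→L; Large→L.
Brio's best replies: S→Large; M→Small; L→Small; XL→Large.
Only (L, Small) has each player best-responding; Nash payoffs (6, 10).
Sequential outcome (XL, Large) differs from the Nash profile (L, Small).

no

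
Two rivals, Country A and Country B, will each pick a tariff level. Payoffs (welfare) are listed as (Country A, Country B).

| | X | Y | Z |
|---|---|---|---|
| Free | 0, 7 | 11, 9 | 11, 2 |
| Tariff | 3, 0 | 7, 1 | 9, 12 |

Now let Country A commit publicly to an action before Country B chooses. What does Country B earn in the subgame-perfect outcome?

9

Backward induction with Country A moving first.
- Free: Country B compares 7, 9, 2 and picks Y; Country A would get 11.
- Tariff: Country B compares 0, 1, 12 and picks Z; Country A would get 9.
Country A's induced payoffs are 11, 9, so Country A commits to Free. Subgame-perfect outcome: (Free, Y) with payoffs (11, 9).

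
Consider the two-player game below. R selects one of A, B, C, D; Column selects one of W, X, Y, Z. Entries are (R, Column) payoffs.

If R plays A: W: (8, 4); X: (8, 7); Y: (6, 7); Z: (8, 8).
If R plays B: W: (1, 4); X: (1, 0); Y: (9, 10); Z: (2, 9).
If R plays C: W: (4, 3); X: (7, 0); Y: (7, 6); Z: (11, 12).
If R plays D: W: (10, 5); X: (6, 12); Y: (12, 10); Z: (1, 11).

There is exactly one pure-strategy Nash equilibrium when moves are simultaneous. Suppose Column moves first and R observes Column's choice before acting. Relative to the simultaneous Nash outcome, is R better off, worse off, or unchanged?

R best-responds to each possible Column move:
- W: BR = D, leader payoff 5.
- X: BR = A, leader payoff 7.
- Y: BR = D, leader payoff 10.
- Z: BR = C, leader payoff 12.
Maximizing over 5, 7, 10, 12, Column chooses Z. Subgame-perfect outcome: (C, Z) with payoffs (11, 12).
Now find the simultaneous Nash equilibrium.
R's best replies: W→D; X→A; Y→D; Z→C.
Column's best replies: A→Z; B→Y; C→Z; D→X.
The unique mutual best reply is (C, Z), giving (11, 12).
R earns 11 sequentially versus 11 at the Nash outcome: unchanged.

unchanged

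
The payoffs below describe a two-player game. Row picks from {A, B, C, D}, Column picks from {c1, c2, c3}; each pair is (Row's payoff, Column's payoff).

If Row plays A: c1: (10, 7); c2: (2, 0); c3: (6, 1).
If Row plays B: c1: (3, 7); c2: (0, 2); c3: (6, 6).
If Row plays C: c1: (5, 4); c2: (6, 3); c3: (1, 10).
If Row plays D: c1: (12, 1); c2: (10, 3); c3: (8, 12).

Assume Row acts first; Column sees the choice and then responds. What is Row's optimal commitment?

Solve by backward induction (Row leads).
- A: BR = c1, leader payoff 10.
- B: BR = c1, leader payoff 3.
- C: BR = c3, leader payoff 1.
- D: BR = c3, leader payoff 8.
Row's induced payoffs are 10, 3, 1, 8, so Row commits to A. Subgame-perfect outcome: (A, c1) with payoffs (10, 7).

A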